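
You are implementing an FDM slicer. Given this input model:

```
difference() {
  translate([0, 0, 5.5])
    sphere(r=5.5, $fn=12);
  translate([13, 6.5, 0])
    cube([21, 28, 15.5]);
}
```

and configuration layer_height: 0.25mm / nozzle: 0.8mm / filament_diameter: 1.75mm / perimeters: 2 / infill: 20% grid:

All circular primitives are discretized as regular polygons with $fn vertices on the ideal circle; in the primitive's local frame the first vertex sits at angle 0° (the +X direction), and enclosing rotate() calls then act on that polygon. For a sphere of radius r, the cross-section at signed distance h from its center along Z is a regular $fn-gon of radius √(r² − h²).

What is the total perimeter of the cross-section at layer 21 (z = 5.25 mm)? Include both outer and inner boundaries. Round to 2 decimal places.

34.13 mm

At z = 5.25 mm: the r=5.5 sphere contributes a regular 12-gon of circumradius √(5.5²−0.25²) = 5.494 (perimeter = 2·12·5.494·sin(180°/12) = 34.13 mm); the cube at (13, 6.5) (footprint 21×28) is included at this height (perimeter 98.00 mm); Taking the first minus the rest: starting from the r=5.5 sphere, the 21×28 cube at (13, 6.5) misses the remaining region (no effect) — boundary = 34.13 mm. Overall, the cross-section is a single solid region. Total boundary length (outer) = 34.13 mm.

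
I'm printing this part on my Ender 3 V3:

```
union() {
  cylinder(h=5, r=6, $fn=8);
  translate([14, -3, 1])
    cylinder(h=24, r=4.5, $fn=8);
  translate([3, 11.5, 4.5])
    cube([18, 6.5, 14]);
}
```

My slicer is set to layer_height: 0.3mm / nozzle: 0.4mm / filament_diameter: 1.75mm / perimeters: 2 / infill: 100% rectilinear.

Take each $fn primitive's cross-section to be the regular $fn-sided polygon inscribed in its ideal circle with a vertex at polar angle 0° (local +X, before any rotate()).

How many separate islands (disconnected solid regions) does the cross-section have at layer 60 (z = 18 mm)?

2

At z = 18 mm: the cylinder is absent (z outside [0, 5]); the r=4.5 cylinder at (14, -3) gives a regular 8-gon of circumradius 4.5 (constant along its height); the cube at (3, 11.5) is present — its section is the full 18×6.5 rectangle; Merging all regions: the 2 present regions are separate (no shared area or edge), so areas and boundary lengths simply add and each stays a separate island — 2 connected regions. Overall, the cross-section has 2 separate islands. Island count = 2.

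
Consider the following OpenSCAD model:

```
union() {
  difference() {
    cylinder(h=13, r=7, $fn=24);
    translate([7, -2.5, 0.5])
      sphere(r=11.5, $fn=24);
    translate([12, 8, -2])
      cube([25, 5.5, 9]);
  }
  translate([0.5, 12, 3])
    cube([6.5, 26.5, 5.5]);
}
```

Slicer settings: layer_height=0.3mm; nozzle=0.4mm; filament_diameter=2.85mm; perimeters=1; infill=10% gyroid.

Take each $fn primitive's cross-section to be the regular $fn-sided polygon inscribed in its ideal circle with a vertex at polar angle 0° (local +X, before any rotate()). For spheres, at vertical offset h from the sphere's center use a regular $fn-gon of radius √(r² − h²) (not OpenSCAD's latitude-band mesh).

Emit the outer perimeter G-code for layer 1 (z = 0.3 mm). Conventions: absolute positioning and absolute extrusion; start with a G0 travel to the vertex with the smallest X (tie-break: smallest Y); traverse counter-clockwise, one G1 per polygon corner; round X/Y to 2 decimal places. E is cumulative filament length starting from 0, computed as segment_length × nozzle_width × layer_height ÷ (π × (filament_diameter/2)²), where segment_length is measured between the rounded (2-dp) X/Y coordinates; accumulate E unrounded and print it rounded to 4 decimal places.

At z = 0.3 mm: the cylinder: section is a regular 24-gon, circumradius r=7; the sphere at (7, -2.5): section is a regular 24-gon, circumradius = √(r²−h²) = √(11.5²−0.2²) = 11.498; the cube at (12, 8) (footprint 25×5.5) is included at this height; Taking the first minus the rest: starting from the r=7 cylinder, the r=11.5 sphere at (7, -2.5) partially overlaps it — only the 121.05 mm² overlap (of its 410.62 mm²) is removed, clipping the outline; the 25×5.5 cube at (12, 8) misses the remaining region (no effect) — 1 connected region; the cube at (0.5, 12) is absent (z outside [3, 8.5]); Combining (union): only that combined region is present, so the union is just that shape — 1 connected region. The outline is a single polygon with 17 vertices. Extrusion per mm of travel: 0.4 × 0.3 / (π × 1.425²) = 0.018811. Accumulating E over each segment gives final E = 0.6113.

G0 X-7.00 Y0.00 Z0.30
G1 X-6.76 Y-1.81 E0.0343
G1 X-6.06 Y-3.50 E0.0688
G1 X-4.95 Y-4.95 E0.1031
G1 X-4.03 Y-5.65 E0.1248
G1 X-4.11 Y-5.48 E0.1284
G1 X-4.50 Y-2.50 E0.1849
G1 X-4.11 Y0.48 E0.2415
G1 X-2.96 Y3.25 E0.2979
G1 X-1.13 Y5.63 E0.3543
G1 X0.56 Y6.93 E0.3944
G1 X0.00 Y7.00 E0.4051
G1 X-1.81 Y6.76 E0.4394
G1 X-3.50 Y6.06 E0.4738
G1 X-4.95 Y4.95 E0.5082
G1 X-6.06 Y3.50 E0.5425
G1 X-6.76 Y1.81 E0.5769
G1 X-7.00 Y0.00 E0.6113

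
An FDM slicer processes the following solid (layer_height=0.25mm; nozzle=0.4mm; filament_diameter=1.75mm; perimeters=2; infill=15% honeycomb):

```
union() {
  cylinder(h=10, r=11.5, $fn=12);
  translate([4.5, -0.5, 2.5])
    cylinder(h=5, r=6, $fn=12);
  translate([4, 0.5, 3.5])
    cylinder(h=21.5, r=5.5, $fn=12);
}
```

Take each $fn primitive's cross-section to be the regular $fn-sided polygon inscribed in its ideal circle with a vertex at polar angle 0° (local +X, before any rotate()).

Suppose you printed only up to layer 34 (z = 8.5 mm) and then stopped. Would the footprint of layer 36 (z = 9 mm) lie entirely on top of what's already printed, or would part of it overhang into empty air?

entirely on top

Compare the two slices. At z = 8.5: the r=11.5 cylinder gives a regular 12-gon of circumradius 11.5 (constant along its height) (area = (12/2)·11.500²·sin(360°/12) = 396.75 mm²); the cylinder at (4.5, -0.5) is not intersected at this z (z outside [2.5, 7.5]); the r=5.5 cylinder at (4, 0.5) contributes a regular 12-gon of circumradius 5.5 (area = (12/2)·5.500²·sin(360°/12) = 90.75 mm²); Merging all regions: the r=5.5 cylinder at (4, 0.5) lies entirely inside the r=11.5 cylinder, so the union is just the r=11.5 cylinder — area = 396.75 mm². At z = 9: the cylinder: section is a regular 12-gon, circumradius r=11.5 (area = (12/2)·11.500²·sin(360°/12) = 396.75 mm²); the cylinder at (4.5, -0.5) is absent (z outside [2.5, 7.5]); the r=5.5 cylinder at (4, 0.5) gives a regular 12-gon of circumradius 5.5 (constant along its height) (area = (12/2)·5.500²·sin(360°/12) = 90.75 mm²); Merging all regions: the r=5.5 cylinder at (4, 0.5) lies entirely inside the r=11.5 cylinder, so the union is just the r=11.5 cylinder — area = 396.75 mm². Checking containment: the cross-section at z = 9 is a subset of the cross-section at z = 8.5.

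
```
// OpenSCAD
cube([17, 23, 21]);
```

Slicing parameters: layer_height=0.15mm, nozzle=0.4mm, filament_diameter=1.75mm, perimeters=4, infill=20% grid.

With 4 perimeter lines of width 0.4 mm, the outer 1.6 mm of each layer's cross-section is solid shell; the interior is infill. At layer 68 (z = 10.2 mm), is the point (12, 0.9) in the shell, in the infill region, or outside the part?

At z = 10.2 mm: the 17×23 cube contributes its full rectangle. Overall, the cross-section is a single solid region. The nearest boundary edge runs (0.00, 0.00)→(17.00, 0.00); distance from the point to it = 0.90 mm. The point is inside the cross-section, 0.90 mm from the nearest boundary — within the 1.6 mm shell band (4 × 0.4).

shell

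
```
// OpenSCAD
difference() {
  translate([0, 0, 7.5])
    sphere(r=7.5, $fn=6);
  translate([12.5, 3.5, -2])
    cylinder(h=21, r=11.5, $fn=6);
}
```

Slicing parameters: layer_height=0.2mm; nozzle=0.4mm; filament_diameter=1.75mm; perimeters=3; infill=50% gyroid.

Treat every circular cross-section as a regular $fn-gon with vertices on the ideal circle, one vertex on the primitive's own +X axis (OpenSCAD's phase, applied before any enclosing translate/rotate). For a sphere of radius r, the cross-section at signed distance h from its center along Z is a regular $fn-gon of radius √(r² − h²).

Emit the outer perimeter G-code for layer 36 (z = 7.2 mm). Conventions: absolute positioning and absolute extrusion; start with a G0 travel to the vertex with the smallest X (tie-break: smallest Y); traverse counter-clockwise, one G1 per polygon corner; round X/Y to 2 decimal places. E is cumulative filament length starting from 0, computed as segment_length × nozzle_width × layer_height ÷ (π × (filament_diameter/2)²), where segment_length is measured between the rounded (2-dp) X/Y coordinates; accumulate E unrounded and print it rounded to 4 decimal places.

At z = 7.2 mm: the r=7.5 sphere slices to a regular 6-gon of circumradius 7.494 (√(r²−h²) with h=0.3 from center); the r=11.5 cylinder at (12.5, 3.5) contributes a regular 6-gon of circumradius 11.5; Taking the first minus the rest: starting from the r=7.5 sphere, the r=11.5 cylinder at (12.5, 3.5) partially overlaps it — only the 32.53 mm² overlap (of its 343.60 mm²) is removed, clipping the outline — 1 connected region. The outline is a single polygon with 7 vertices. Extrusion per mm of travel: 0.4 × 0.2 / (π × 0.875²) = 0.033260. Accumulating E over each segment gives final E = 1.4619.

G0 X-7.49 Y0.00 Z7.20
G1 X-3.75 Y-6.49 E0.2491
G1 X3.75 Y-6.49 E0.4986
G1 X5.26 Y-3.87 E0.5992
G1 X1.00 Y3.50 E0.8823
G1 X2.73 Y6.49 E0.9972
G1 X-3.75 Y6.49 E1.2127
G1 X-7.49 Y0.00 E1.4619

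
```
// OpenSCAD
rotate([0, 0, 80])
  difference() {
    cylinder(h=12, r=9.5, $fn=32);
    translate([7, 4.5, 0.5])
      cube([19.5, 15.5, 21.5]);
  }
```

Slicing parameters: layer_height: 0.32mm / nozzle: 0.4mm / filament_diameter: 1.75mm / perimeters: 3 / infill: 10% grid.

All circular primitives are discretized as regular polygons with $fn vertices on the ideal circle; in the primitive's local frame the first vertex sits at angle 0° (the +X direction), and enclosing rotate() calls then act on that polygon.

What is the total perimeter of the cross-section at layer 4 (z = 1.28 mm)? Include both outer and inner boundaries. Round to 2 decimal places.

60.48 mm

At z = 1.28 mm: the r=9.5 cylinder contributes a regular 32-gon of circumradius 9.5 (perimeter = 2·32·9.500·sin(180°/32) = 59.59 mm); the cube at (7, 4.5) (footprint 19.5×15.5) is included at this height (perimeter 70.00 mm); Taking the first minus the rest: starting from the r=9.5 cylinder, the 19.5×15.5 cube at (7, 4.5) partially overlaps it — only the 1.35 mm² overlap (of its 302.25 mm²) is removed, clipping the outline — boundary = 60.48 mm; (whole slice rotated 80° about Z — lengths, areas and connectivity unchanged). Overall, the cross-section is a single solid region. Total boundary length (outer) = 60.48 mm.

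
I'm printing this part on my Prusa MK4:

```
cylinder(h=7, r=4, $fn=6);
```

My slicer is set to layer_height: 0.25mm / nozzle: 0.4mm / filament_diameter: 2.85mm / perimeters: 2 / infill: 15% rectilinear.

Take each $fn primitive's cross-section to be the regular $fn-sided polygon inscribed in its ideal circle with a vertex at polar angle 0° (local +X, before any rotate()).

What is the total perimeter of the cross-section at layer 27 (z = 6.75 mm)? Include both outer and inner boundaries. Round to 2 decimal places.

24.00 mm

At z = 6.75 mm: the r=4 cylinder contributes a regular 6-gon of circumradius 4 (perimeter = 2·6·4.000·sin(180°/6) = 24.00 mm). Overall, the cross-section is a single solid region. Total boundary length (outer) = 24.00 mm.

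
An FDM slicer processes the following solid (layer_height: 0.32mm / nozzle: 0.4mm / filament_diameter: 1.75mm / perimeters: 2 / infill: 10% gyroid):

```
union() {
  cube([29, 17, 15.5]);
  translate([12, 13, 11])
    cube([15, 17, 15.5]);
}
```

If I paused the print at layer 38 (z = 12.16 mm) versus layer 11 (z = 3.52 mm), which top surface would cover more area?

Layer 38 (z = 12.16): the cube (footprint 29×17) is included at this height (area 493.00 mm²); the 15×17 cube at (12, 13) contributes its full rectangle (area 255.00 mm²); Merging all regions: the regions partially overlap — summed areas 748.00 mm² minus the doubly-counted overlap 60.00 mm² gives 688.00 mm² — area = 688.00 mm². So its area = 688.00 mm². Layer 11 (z = 3.52): the 29×17 cube contributes its full rectangle (area 493.00 mm²); the cube at (12, 13) is absent (z outside [11, 26.5]); Combining (union): only the 29×17 cube is present, so the union is just that shape — area = 493.00 mm². So its area = 493.00 mm². Layer 38 is larger (688.00 vs 493.00 mm²).

layer 38 (z = 12.16 mm)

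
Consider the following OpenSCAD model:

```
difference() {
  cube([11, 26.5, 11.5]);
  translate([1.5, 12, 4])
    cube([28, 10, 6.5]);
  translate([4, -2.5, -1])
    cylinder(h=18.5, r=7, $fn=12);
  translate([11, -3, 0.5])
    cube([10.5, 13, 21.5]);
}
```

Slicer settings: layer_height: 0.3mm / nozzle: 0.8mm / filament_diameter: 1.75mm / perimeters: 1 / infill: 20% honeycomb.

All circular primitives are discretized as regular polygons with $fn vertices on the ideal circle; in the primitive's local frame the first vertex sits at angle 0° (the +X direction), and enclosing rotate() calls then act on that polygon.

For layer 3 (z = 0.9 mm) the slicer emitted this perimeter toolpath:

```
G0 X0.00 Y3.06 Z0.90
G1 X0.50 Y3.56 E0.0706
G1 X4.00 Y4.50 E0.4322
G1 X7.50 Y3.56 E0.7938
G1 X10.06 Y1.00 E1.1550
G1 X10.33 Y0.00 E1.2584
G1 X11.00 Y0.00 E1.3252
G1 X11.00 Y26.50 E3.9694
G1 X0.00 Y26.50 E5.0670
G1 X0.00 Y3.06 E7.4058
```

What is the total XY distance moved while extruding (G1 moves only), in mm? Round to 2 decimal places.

74.22 mm

Sum the Euclidean lengths of each G1 segment: total = 74.22 mm.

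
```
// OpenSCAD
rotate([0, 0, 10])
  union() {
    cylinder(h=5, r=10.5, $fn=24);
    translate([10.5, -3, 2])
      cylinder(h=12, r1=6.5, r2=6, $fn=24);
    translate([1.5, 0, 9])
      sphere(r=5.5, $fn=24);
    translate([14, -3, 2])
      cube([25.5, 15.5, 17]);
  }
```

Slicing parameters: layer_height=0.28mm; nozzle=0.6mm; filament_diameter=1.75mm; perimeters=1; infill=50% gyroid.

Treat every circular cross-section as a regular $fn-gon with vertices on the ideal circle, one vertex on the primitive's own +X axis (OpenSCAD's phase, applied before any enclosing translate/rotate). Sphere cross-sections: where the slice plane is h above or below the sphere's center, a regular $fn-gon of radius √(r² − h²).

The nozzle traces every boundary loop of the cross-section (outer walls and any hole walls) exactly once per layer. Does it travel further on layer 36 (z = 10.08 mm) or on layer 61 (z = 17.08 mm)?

Layer 36 (z = 10.08): the cylinder does not reach this height (z outside [0, 5]); the cone at (10.5, -3) (r1=6.5→r2=6) has section circumradius 6.163 here — a regular 24-gon (perimeter = 2·24·6.163·sin(180°/24) = 38.61 mm); the r=5.5 sphere at (1.5, 0) slices to a regular 24-gon of circumradius 5.393 (√(r²−h²) with h=1.08 from center) (perimeter = 2·24·5.393·sin(180°/24) = 33.79 mm); the cube at (14, -3) is present — its section is the full 25.5×15.5 rectangle (perimeter 82.00 mm); Taking the union: the regions partially overlap (shared area 18.07 mm²), so the edge portions inside another operand are dropped and the merged outline is re-measured after clipping — boundary = 127.04 mm; (whole slice rotated 10° about Z — lengths, areas and connectivity unchanged). So its perimeter = 127.04 mm. Layer 61 (z = 17.08): the cylinder is not intersected at this z (z outside [0, 5]); the cone at (10.5, -3) is not intersected at this z (z outside [2, 14]); the sphere at (1.5, 0) is not intersected at this z (|z−center|=8.080 > r=5.5); the cube at (14, -3) is present — its section is the full 25.5×15.5 rectangle (perimeter 82.00 mm); Combining (union): only the 25.5×15.5 cube at (14, -3) is present, so the union is just that shape — boundary = 82.00 mm; (rotated 10° about Z; rotation is an isometry so areas/perimeters/island counts are preserved). So its perimeter = 82.00 mm. Layer 36 is larger (127.04 vs 82.00 mm).

layer 36 (z = 10.08 mm)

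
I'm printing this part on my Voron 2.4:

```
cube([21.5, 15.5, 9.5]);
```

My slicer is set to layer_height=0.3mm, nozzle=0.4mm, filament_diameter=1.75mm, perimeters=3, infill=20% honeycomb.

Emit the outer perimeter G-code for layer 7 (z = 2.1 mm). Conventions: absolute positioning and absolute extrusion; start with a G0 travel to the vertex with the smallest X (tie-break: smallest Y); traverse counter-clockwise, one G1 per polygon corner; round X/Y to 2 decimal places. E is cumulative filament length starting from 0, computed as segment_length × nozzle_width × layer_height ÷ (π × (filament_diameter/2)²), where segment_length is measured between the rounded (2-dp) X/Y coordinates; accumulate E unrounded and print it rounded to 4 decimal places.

At z = 2.1 mm: the 21.5×15.5 cube contributes its full rectangle. The outline is a single polygon with 4 vertices. Extrusion per mm of travel: 0.4 × 0.3 / (π × 0.875²) = 0.049890. Accumulating E over each segment gives final E = 3.6919.

G0 X0.00 Y0.00 Z2.10
G1 X21.50 Y0.00 E1.0726
G1 X21.50 Y15.50 E1.8459
G1 X0.00 Y15.50 E2.9186
G1 X0.00 Y0.00 E3.6919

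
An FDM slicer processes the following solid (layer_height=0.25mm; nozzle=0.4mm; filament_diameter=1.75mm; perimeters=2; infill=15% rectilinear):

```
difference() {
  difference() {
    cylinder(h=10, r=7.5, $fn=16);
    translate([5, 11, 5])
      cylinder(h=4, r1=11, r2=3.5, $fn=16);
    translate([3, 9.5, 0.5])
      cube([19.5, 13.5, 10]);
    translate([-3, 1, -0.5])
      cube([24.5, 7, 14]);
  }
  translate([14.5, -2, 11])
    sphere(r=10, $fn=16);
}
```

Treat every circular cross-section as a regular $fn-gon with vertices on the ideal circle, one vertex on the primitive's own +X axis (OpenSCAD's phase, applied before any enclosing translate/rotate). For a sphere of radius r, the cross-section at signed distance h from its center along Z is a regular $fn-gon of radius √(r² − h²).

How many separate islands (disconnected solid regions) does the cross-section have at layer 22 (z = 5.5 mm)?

1

At z = 5.5 mm: the cylinder: section is a regular 16-gon, circumradius r=7.5; the cone at (5, 11): at t=0.125 of its height the radius interpolates to r₁+(r₂−r₁)t = 10.062, giving a regular 16-gon of that circumradius; the cube at (3, 9.5) (footprint 19.5×13.5) is included at this height; the cube at (-3, 1) is present — its section is the full 24.5×7 rectangle; Subtracting the remaining from the first: starting from the r=7.5 cylinder, the cone at (5, 11) partially overlaps it — only the 44.27 mm² overlap (of its 309.99 mm²) is removed, clipping the outline; the 19.5×13.5 cube at (3, 9.5) misses the remaining region (no effect); the 24.5×7 cube at (-3, 1) partially overlaps it — only the 10.62 mm² overlap (of its 171.50 mm²) is removed, clipping the outline — 1 connected region; the r=10 sphere at (14.5, -2) slices to a regular 16-gon of circumradius 8.352 (√(r²−h²) with h=5.5 from center); Subtracting the remaining from the first: starting from that combined region, the r=10 sphere at (14.5, -2) partially overlaps it — only the 3.55 mm² overlap (of its 213.54 mm²) is removed, clipping the outline — 1 connected region. Overall, the cross-section is a single solid region. Island count = 1.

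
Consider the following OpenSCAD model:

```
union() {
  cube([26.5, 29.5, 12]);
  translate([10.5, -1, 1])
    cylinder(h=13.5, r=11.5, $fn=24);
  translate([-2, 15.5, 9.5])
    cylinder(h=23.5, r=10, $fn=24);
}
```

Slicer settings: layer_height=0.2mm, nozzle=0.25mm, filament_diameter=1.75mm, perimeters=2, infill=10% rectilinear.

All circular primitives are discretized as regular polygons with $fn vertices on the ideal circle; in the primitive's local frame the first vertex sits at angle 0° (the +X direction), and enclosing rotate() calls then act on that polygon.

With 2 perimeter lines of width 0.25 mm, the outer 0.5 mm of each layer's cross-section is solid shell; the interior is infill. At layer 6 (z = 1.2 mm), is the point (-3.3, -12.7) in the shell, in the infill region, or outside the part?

outside

At z = 1.2 mm: the cube (footprint 26.5×29.5) is included at this height; the r=11.5 cylinder at (10.5, -1) contributes a regular 24-gon of circumradius 11.5; the cylinder at (-2, 15.5) does not reach this height (z outside [9.5, 33]); Merging all regions: the regions partially overlap (shared area 180.60 mm²), so overlapping operands fuse into one piece — 1 connected region. Overall, the cross-section is a single solid region. The nearest boundary edge runs (2.37, -9.13)→(0.54, -6.75); distance from the point to it = 6.67 mm. The point is not inside any of the regions above, so it lies outside the cross-section (6.67 mm from the nearest boundary).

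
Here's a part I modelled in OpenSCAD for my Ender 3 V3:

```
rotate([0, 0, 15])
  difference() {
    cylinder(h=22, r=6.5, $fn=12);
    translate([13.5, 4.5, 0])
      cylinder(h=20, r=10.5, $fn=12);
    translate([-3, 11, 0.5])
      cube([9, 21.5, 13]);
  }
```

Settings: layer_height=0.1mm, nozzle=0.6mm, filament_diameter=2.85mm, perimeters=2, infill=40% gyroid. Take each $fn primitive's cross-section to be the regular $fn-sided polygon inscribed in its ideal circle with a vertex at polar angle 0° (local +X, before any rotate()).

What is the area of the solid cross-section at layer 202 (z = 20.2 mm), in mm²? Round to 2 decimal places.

126.75 mm²

At z = 20.2 mm: the cylinder: section is a regular 12-gon, circumradius r=6.5 (area = (12/2)·6.500²·sin(360°/12) = 126.75 mm²); the cylinder at (13.5, 4.5) is absent (z outside [0, 20]); the cube at (-3, 11) is absent (z outside [0.5, 13.5]); Taking the first minus the rest: none of the subtracted shapes is present at this height, so the r=6.5 cylinder is unchanged — area = 126.75 mm²; (whole slice rotated 15° about Z — lengths, areas and connectivity unchanged). Overall, the cross-section is a single solid region. Net area = 126.75 mm².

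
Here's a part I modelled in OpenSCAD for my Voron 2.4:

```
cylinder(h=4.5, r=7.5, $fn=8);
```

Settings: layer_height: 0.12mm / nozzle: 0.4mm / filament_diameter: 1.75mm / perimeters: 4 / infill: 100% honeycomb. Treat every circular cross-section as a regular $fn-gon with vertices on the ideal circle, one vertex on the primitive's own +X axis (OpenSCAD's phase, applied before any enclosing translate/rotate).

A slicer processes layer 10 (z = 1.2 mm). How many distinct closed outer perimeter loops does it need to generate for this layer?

1

At z = 1.2 mm: the r=7.5 cylinder gives a regular 8-gon of circumradius 7.5 (constant along its height). The result has 1 disconnected region.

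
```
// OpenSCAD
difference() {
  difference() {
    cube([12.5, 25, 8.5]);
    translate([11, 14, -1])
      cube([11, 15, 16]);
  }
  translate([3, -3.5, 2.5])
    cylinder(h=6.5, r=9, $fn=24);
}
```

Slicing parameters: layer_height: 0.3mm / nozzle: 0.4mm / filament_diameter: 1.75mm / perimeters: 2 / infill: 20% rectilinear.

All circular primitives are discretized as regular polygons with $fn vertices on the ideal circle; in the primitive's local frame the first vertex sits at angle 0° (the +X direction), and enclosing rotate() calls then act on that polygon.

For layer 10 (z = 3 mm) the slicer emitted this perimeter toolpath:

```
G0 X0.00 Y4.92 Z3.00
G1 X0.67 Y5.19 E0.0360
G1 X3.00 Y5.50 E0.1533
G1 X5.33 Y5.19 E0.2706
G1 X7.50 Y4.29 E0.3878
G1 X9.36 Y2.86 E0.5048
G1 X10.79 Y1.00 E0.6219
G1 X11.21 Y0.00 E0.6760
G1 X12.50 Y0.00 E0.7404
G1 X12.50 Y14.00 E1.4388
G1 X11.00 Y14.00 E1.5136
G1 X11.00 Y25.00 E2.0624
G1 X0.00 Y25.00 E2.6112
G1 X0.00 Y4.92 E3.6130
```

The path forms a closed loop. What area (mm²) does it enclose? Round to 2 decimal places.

247.80 mm²

Apply the shoelace formula to the sequence of (X, Y) vertices; enclosed area = 247.80 mm².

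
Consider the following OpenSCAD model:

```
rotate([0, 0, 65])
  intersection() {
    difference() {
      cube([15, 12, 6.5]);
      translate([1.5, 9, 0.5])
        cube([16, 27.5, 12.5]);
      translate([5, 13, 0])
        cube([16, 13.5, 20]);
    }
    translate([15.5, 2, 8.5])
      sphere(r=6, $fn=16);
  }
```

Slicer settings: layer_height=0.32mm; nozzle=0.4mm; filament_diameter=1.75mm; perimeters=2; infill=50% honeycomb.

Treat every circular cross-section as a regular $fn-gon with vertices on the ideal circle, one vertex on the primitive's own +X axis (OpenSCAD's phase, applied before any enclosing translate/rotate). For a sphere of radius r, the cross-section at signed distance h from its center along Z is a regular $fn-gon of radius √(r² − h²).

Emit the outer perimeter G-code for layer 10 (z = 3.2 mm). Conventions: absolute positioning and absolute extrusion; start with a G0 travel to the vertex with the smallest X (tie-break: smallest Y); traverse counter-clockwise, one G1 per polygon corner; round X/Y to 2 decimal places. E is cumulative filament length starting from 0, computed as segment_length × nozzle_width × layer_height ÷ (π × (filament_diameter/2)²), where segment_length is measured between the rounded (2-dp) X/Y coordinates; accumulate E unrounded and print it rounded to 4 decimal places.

At z = 3.2 mm: the cube (footprint 15×12) is included at this height; the 16×27.5 cube at (1.5, 9) contributes its full rectangle; the cube at (5, 13) is present — its section is the full 16×13.5 rectangle; After the difference (first − rest): starting from the 15×12 cube, the 16×27.5 cube at (1.5, 9) partially overlaps it — only the 40.50 mm² overlap (of its 440.00 mm²) is removed, clipping the outline; the 16×13.5 cube at (5, 13) misses the remaining region (no effect) — 1 connected region; the sphere at (15.5, 2): section is a regular 16-gon, circumradius = √(r²−h²) = √(6²−5.3²) = 2.812; Taking the intersection: the r=6 sphere at (15.5, 2) partially overlaps the result so far; clipping to the common part keeps 8.70 mm² — 1 connected region; (whole slice rotated 65° about Z — lengths, areas and connectivity unchanged). The outline is a single polygon with 9 vertices. Extrusion per mm of travel: 0.4 × 0.32 / (π × 0.875²) = 0.053216. Accumulating E over each segment gives final E = 0.6538.

G0 X1.93 Y15.02 Z3.20
G1 X2.10 Y13.93 E0.0587
G1 X2.66 Y12.99 E0.1169
G1 X3.55 Y12.34 E0.1756
G1 X4.62 Y12.08 E0.2342
G1 X5.70 Y12.25 E0.2924
G1 X5.72 Y12.26 E0.2936
G1 X6.34 Y13.59 E0.3716
G1 X2.07 Y15.59 E0.6226
G1 X1.93 Y15.02 E0.6538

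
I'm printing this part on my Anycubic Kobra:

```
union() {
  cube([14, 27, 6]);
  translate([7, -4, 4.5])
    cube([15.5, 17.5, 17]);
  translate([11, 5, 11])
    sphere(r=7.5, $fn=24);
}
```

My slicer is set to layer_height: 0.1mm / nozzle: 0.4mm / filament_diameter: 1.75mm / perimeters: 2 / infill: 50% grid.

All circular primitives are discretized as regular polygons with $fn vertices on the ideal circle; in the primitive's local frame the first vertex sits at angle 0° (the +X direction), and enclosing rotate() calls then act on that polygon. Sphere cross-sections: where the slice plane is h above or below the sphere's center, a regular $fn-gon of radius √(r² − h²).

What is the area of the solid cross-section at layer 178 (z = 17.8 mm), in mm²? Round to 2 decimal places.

271.25 mm²

At z = 17.8 mm: the cube does not reach this height (z outside [0, 6]); the cube at (7, -4) (footprint 15.5×17.5) is included at this height (area 271.25 mm²); the sphere at (11, 5): section is a regular 24-gon, circumradius = √(r²−h²) = √(7.5²−6.8²) = 3.164 (area = (24/2)·3.164²·sin(360°/24) = 31.09 mm²); Taking the union: the r=7.5 sphere at (11, 5) lies entirely inside the 15.5×17.5 cube at (7, -4), so the union is just the 15.5×17.5 cube at (7, -4) — area = 271.25 mm². Overall, the cross-section is a single solid region. Net area = 271.25 mm².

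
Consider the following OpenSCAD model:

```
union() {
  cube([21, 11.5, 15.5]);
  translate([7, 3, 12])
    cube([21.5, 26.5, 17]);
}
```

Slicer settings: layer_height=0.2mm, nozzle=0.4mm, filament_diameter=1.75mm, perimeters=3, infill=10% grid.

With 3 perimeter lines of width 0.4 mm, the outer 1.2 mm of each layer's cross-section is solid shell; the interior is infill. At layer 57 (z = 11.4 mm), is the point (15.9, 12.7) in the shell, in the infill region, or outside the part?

At z = 11.4 mm: the 21×11.5 cube contributes its full rectangle; the cube at (7, 3) does not reach this height (z outside [12, 29]); Combining (union): only the 21×11.5 cube is present, so the union is just that shape — 1 connected region. Overall, the cross-section is a single solid region. The nearest boundary edge runs (21.00, 11.50)→(0.00, 11.50); distance from the point to it = 1.20 mm. The point is not inside any of the regions above, so it lies outside the cross-section (1.20 mm from the nearest boundary).

outside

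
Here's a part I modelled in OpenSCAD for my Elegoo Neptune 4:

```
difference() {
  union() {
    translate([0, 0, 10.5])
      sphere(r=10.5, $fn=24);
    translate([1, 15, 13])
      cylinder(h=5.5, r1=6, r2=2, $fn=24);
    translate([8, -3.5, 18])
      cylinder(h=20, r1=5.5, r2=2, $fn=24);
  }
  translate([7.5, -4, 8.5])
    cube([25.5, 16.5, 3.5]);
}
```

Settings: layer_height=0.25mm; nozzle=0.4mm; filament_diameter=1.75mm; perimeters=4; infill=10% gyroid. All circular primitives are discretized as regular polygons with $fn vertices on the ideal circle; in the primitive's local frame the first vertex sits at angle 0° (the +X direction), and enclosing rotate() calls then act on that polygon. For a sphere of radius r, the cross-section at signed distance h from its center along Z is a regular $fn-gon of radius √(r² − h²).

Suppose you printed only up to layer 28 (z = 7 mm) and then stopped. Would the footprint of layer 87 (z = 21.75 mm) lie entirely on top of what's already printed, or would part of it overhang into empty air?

Compare the two slices. At z = 7: the r=10.5 sphere contributes a regular 24-gon of circumradius √(10.5²−3.5²) = 9.899 (area = (24/2)·9.899²·sin(360°/24) = 304.37 mm²); the cone at (1, 15) does not reach this height (z outside [13, 18.5]); the cone at (8, -3.5) is not intersected at this z (z outside [18, 38]); Merging all regions: only the r=10.5 sphere is present, so the union is just that shape — area = 304.37 mm²; the cube at (7.5, -4) is absent (z outside [8.5, 12]); After the difference (first − rest): none of the subtracted shapes is present at this height, so that combined region is unchanged — area = 304.37 mm². At z = 21.75: the sphere is not intersected at this z (|z−center|=11.250 > r=10.5); the cone at (1, 15) does not reach this height (z outside [13, 18.5]); the cone at (8, -3.5): at t=0.188 of its height the radius interpolates to r₁+(r₂−r₁)t = 4.844, giving a regular 24-gon of that circumradius (area = (24/2)·4.844²·sin(360°/24) = 72.87 mm²); Merging all regions: only the cone at (8, -3.5) is present, so the union is just that shape — area = 72.87 mm²; the cube at (7.5, -4) is not intersected at this z (z outside [8.5, 12]); Subtracting the remaining from the first: none of the subtracted shapes is present at this height, so that combined region is unchanged — area = 72.87 mm². Checking containment: at z = 21.75 the cross-section extends beyond the z = 7 cross-section by about 29.66 mm².

part overhangs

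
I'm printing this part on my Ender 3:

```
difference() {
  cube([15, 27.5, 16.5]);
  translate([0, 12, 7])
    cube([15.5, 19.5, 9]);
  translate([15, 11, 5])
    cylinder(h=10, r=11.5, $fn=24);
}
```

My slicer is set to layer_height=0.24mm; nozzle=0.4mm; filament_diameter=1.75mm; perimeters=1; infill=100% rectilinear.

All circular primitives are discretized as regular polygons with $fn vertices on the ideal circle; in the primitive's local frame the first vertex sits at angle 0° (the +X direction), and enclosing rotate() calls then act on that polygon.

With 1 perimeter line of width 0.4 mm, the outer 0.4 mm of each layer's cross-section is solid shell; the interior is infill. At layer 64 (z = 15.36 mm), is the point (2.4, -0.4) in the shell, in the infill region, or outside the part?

outside

At z = 15.36 mm: the cube is present — its section is the full 15×27.5 rectangle; the cube at (0, 12) (footprint 15.5×19.5) is included at this height; the cylinder at (15, 11) does not reach this height (z outside [5, 15]); Taking the first minus the rest: starting from the 15×27.5 cube, the 15.5×19.5 cube at (0, 12) partially overlaps it — only the 232.50 mm² overlap (of its 302.25 mm²) is removed, clipping the outline — 1 connected region. Overall, the cross-section is a single solid region. The nearest boundary edge runs (15.00, 0.00)→(0.00, 0.00); distance from the point to it = 0.40 mm. The point is not inside any of the regions above, so it lies outside the cross-section (0.40 mm from the nearest boundary).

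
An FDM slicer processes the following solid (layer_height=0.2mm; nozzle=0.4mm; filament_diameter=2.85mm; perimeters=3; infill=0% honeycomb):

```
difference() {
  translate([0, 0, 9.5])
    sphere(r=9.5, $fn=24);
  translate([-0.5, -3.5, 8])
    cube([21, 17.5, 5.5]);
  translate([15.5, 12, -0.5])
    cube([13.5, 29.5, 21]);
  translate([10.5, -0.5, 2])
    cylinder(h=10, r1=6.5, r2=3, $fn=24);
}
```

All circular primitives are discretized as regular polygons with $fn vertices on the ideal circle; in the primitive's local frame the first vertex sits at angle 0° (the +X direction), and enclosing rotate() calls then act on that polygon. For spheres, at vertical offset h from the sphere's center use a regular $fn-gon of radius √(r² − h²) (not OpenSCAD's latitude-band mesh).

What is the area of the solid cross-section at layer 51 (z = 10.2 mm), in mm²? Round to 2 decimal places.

170.40 mm²

At z = 10.2 mm: the r=9.5 sphere contributes a regular 24-gon of circumradius √(9.5²−0.7²) = 9.474 (area = (24/2)·9.474²·sin(360°/24) = 278.78 mm²); the 21×17.5 cube at (-0.5, -3.5) contributes its full rectangle (area 367.50 mm²); the cube at (15.5, 12) (footprint 13.5×29.5) is included at this height (area 398.25 mm²); the cone at (10.5, -0.5): at t=0.820 of its height the radius interpolates to r₁+(r₂−r₁)t = 3.630, giving a regular 24-gon of that circumradius (area = (24/2)·3.630²·sin(360°/24) = 40.93 mm²); Taking the first minus the rest: starting from the r=9.5 sphere (278.78 mm²), the 21×17.5 cube at (-0.5, -3.5) partially overlaps it — only the 108.36 mm² overlap (of its 367.50 mm²) is removed, clipping the outline; the 13.5×29.5 cube at (15.5, 12) misses the remaining region (no effect); the cone at (10.5, -0.5) partially overlaps it — only the 0.01 mm² overlap (of its 40.93 mm²) is removed, clipping the outline — area = 170.40 mm². Overall, the cross-section is a single solid region. Net area = 170.40 mm².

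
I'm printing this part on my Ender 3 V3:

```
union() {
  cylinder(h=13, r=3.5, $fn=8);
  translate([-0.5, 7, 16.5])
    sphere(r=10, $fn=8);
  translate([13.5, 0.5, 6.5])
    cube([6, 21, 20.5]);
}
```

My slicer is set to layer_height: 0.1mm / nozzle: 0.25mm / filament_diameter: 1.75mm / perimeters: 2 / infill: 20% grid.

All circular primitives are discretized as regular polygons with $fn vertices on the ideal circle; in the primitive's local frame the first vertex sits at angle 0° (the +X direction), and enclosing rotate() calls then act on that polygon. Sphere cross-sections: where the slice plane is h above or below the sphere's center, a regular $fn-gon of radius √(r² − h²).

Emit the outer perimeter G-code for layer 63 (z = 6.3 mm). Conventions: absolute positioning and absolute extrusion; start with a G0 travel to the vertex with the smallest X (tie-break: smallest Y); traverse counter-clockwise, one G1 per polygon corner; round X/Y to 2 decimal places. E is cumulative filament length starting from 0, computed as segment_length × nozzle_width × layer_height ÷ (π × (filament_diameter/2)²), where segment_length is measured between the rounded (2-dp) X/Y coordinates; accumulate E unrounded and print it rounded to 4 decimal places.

G0 X-3.50 Y0.00 Z6.30
G1 X-2.47 Y-2.47 E0.0278
G1 X0.00 Y-3.50 E0.0556
G1 X2.47 Y-2.47 E0.0834
G1 X3.50 Y0.00 E0.1113
G1 X2.47 Y2.47 E0.1391
G1 X0.00 Y3.50 E0.1669
G1 X-2.47 Y2.47 E0.1947
G1 X-3.50 Y0.00 E0.2225

At z = 6.3 mm: the r=3.5 cylinder gives a regular 8-gon of circumradius 3.5 (constant along its height); the sphere at (-0.5, 7) is not intersected at this z (|z−center|=10.200 > r=10); the cube at (13.5, 0.5) does not reach this height (z outside [6.5, 27]); Combining (union): only the r=3.5 cylinder is present, so the union is just that shape — 1 connected region. The outline is a single polygon with 8 vertices. Extrusion per mm of travel: 0.25 × 0.1 / (π × 0.875²) = 0.010394. Accumulating E over each segment gives final E = 0.2225.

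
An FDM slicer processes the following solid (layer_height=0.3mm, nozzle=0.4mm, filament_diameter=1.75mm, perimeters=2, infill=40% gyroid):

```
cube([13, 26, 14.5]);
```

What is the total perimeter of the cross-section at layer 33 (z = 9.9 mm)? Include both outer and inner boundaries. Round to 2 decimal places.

At z = 9.9 mm: the 13×26 cube contributes its full rectangle (perimeter 78.00 mm). Overall, the cross-section is a single solid region. Total boundary length (outer) = 78.00 mm.

78.00 mm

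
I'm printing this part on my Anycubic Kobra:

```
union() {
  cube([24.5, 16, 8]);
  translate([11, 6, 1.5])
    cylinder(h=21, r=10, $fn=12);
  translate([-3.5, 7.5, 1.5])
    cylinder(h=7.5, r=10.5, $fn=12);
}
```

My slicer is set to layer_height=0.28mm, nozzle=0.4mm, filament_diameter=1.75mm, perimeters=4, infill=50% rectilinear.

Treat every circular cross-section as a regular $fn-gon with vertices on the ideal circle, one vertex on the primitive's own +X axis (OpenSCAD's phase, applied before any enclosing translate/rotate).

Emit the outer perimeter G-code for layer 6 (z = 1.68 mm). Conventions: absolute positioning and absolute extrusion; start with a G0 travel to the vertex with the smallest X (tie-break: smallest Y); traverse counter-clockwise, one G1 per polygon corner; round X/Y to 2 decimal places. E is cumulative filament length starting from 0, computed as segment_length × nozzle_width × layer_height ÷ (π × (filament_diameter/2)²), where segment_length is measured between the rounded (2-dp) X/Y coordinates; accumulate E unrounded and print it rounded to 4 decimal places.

G0 X-14.00 Y7.50 Z1.68
G1 X-12.59 Y2.25 E0.2531
G1 X-8.75 Y-1.59 E0.5060
G1 X-3.50 Y-3.00 E0.7591
G1 X1.75 Y-1.59 E1.0122
G1 X3.34 Y0.00 E1.1170
G1 X6.00 Y-2.66 E1.2921
G1 X11.00 Y-4.00 E1.5332
G1 X16.00 Y-2.66 E1.7742
G1 X18.66 Y0.00 E1.9494
G1 X24.50 Y0.00 E2.2213
G1 X24.50 Y16.00 E2.9663
G1 X2.34 Y16.00 E3.9982
G1 X1.75 Y16.59 E4.0370
G1 X-3.50 Y18.00 E4.2902
G1 X-8.75 Y16.59 E4.5433
G1 X-12.59 Y12.75 E4.7962
G1 X-14.00 Y7.50 E5.0493

At z = 1.68 mm: the cube (footprint 24.5×16) is included at this height; the r=10 cylinder at (11, 6) contributes a regular 12-gon of circumradius 10; the r=10.5 cylinder at (-3.5, 7.5) contributes a regular 12-gon of circumradius 10.5; Taking the union: the regions partially overlap (shared area 348.69 mm²), so overlapping operands fuse into one piece — 1 connected region. The outline is a single polygon with 17 vertices. Extrusion per mm of travel: 0.4 × 0.28 / (π × 0.875²) = 0.046564. Accumulating E over each segment gives final E = 5.0493.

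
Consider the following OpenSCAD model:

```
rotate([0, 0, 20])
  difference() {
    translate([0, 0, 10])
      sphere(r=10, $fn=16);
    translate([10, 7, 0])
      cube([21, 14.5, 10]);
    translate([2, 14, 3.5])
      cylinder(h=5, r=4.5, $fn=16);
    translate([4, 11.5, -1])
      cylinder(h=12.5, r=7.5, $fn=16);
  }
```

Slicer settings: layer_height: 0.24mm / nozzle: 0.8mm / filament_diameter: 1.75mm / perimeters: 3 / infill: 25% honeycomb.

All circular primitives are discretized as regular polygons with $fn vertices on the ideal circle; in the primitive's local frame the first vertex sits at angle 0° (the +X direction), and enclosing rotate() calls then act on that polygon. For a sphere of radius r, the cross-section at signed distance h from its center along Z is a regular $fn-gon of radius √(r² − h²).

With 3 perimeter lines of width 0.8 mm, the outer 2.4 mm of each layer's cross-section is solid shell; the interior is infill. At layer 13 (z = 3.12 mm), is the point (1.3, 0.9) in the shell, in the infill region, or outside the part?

At z = 3.12 mm: the sphere: section is a regular 16-gon, circumradius = √(r²−h²) = √(10²−6.88²) = 7.257; the cube at (10, 7) is present — its section is the full 21×14.5 rectangle; the cylinder at (2, 14) does not reach this height (z outside [3.5, 8.5]); the cylinder at (4, 11.5): section is a regular 16-gon, circumradius r=7.5; After the difference (first − rest): starting from the r=10 sphere, the 21×14.5 cube at (10, 7) misses the remaining region (no effect); the r=7.5 cylinder at (4, 11.5) partially overlaps it — only the 12.99 mm² overlap (of its 172.21 mm²) is removed, clipping the outline — 1 connected region; (whole slice rotated 20° about Z — lengths, areas and connectivity unchanged). Overall, the cross-section is a single solid region. Undo the 20° rotation: the query point maps to (1.529, 0.401) in the un-rotated model frame. The nearest boundary edge runs (1.13, 4.57)→(4.00, 4.00); distance from the point to it = 4.01 mm. The point is inside the cross-section and 4.01 mm from the nearest boundary — more than the 2.4 mm shell width (3 × 0.8), so it's in the infill interior.

infill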